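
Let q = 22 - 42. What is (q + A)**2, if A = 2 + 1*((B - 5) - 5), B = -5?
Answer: 1089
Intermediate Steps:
q = -20
A = -13 (A = 2 + 1*((-5 - 5) - 5) = 2 + 1*(-10 - 5) = 2 + 1*(-15) = 2 - 15 = -13)
(q + A)**2 = (-20 - 13)**2 = (-33)**2 = 1089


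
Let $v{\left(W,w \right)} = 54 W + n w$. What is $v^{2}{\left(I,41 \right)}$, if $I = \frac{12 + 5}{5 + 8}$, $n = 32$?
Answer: $\frac{323064676}{169} \approx 1.9116 \cdot 10^{6}$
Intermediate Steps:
$I = \frac{17}{13} \approx 1.3077$
$v{\left(W,w \right)} = 32 w + 54 W$ ($v{\left(W,w \right)} = 54 W + 32 w = 32 w + 54 W$)
$v^{2}{\left(I,41 \right)} = \left(32 \cdot 41 + 54 \cdot \frac{17}{13}\right)^{2} = \left(1312 + \frac{918}{13}\right)^{2} = \left(\frac{17974}{13}\right)^{2} = \frac{323064676}{169}$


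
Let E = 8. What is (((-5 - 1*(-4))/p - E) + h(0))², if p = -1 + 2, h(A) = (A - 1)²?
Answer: 64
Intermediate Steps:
h(A) = (-1 + A)²
p = 1
(((-5 - 1*(-4))/p - E) + h(0))² = (((-5 - 1*(-4))/1 - 1*8) + (-1 + 0)²)² = (((-5 + 4)*1 - 8) + (-1)²)² = ((-1*1 - 8) + 1)² = ((-1 - 8) + 1)² = (-9 + 1)² = (-8)² = 64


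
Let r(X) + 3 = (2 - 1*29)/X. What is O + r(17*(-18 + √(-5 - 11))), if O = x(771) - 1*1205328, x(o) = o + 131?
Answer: -3480799567/2890 + 27*I/1445 ≈ -1.2044e+6 + 0.018685*I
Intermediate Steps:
x(o) = 131 + o
r(X) = -3 - 27/X (r(X) = -3 + (2 - 1*29)/X = -3 + (2 - 29)/X = -3 - 27/X)
O = -1204426 (O = (131 + 771) - 1*1205328 = 902 - 1205328 = -1204426)
O + r(17*(-18 + √(-5 - 11))) = -1204426 + (-3 - 27*1/(17*(-18 + √(-5 - 11)))) = -1204426 + (-3 - 27*1/(17*(-18 + √(-16)))) = -1204426 + (-3 - (-243/2890 - 27*I/1445)) = -1204426 + (-3 - 27*(-306 - 68*I)/98260) = -1204429 - 27*(-306 - 68*I)/98260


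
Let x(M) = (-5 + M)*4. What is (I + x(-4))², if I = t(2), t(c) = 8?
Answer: 784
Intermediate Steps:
x(M) = -20 + 4*M
I = 8
(I + x(-4))² = (8 + (-20 + 4*(-4)))² = (8 + (-20 - 16))² = (8 - 36)² = (-28)² = 784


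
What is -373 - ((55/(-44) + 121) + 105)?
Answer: -2391/4 ≈ -597.75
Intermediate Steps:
-373 - ((55/(-44) + 121) + 105) = -373 - ((55*(-1/44) + 121) + 105) = -373 - ((-5/4 + 121) + 105) = -373 - (479/4 + 105) = -373 - 1*899/4 = -373 - 899/4 = -2391/4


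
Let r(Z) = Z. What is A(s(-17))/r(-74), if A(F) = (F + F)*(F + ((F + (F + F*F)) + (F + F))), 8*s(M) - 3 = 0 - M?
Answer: -375/296 ≈ -1.2669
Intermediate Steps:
s(M) = 3/8 - M/8 (s(M) = 3/8 + (0 - M)/8 = 3/8 + (-M)/8 = 3/8 - M/8)
A(F) = 2*F*(F**2 + 5*F) (A(F) = (2*F)*(F + ((F + (F + F**2)) + 2*F)) = (2*F)*(F + ((F**2 + 2*F) + 2*F)) = (2*F)*(F + (F**2 + 4*F)) = (2*F)*(F**2 + 5*F) = 2*F*(F**2 + 5*F))
A(s(-17))/r(-74) = (2*(3/8 - 1/8*(-17))**2*(5 + (3/8 - 1/8*(-17))))/(-74) = (2*(3/8 + 17/8)**2*(5 + (3/8 + 17/8)))*(-1/74) = (2*(5/2)**2*(5 + 5/2))*(-1/74) = (2*(25/4)*(15/2))*(-1/74) = (375/4)*(-1/74) = -375/296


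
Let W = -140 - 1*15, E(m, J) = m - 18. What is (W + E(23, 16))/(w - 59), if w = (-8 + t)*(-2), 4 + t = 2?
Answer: 50/13 ≈ 3.8462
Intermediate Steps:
t = -2 (t = -4 + 2 = -2)
E(m, J) = -18 + m
w = 20 (w = (-8 - 2)*(-2) = -10*(-2) = 20)
W = -155 (W = -140 - 15 = -155)
(W + E(23, 16))/(w - 59) = (-155 + (-18 + 23))/(20 - 59) = (-155 + 5)/(-39) = -150*(-1/39) = 50/13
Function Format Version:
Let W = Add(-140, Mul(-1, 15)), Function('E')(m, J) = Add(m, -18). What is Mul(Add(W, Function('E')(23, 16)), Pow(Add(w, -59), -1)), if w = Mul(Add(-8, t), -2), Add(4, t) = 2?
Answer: Rational(50, 13) ≈ 3.8462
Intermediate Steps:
t = -2 (t = Add(-4, 2) = -2)
Function('E')(m, J) = Add(-18, m)
w = 20 (w = Mul(Add(-8, -2), -2) = Mul(-10, -2) = 20)
W = -155 (W = Add(-140, -15) = -155)
Mul(Add(W, Function('E')(23, 16)), Pow(Add(w, -59), -1)) = Mul(Add(-155, Add(-18, 23)), Pow(Add(20, -59), -1)) = Mul(Add(-155, 5), Pow(-39, -1)) = Mul(-150, Rational(-1, 39)) = Rational(50, 13)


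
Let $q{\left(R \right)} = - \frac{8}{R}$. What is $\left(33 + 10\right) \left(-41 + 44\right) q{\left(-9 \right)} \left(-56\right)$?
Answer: $- \frac{19264}{3} \approx -6421.3$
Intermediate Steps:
$\left(33 + 10\right) \left(-41 + 44\right) q{\left(-9 \right)} \left(-56\right) = \left(33 + 10\right) \left(-41 + 44\right) \left(- \frac{8}{-9}\right) \left(-56\right) = 43 \cdot 3 \left(\left(-8\right) \left(- \frac{1}{9}\right)\right) \left(-56\right) = 129 \cdot \frac{8}{9} \left(-56\right) = \frac{344}{3} \left(-56\right) = - \frac{19264}{3}$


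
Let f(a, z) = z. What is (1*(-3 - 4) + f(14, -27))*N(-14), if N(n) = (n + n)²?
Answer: -26656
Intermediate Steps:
N(n) = 4*n² (N(n) = (2*n)² = 4*n²)
(1*(-3 - 4) + f(14, -27))*N(-14) = (1*(-3 - 4) - 27)*(4*(-14)²) = (1*(-7) - 27)*(4*196) = (-7 - 27)*784 = -34*784 = -26656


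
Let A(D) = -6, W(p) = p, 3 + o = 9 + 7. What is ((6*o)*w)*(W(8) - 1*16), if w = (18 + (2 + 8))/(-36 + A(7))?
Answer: 416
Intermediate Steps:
o = 13 (o = -3 + (9 + 7) = -3 + 16 = 13)
w = -2/3 (w = (18 + (2 + 8))/(-36 - 6) = (18 + 10)/(-42) = 28*(-1/42) = -2/3 ≈ -0.66667)
((6*o)*w)*(W(8) - 1*16) = ((6*13)*(-2/3))*(8 - 1*16) = (78*(-2/3))*(8 - 16) = -52*(-8) = 416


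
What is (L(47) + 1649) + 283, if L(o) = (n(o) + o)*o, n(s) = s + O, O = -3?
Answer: 6209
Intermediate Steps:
n(s) = -3 + s (n(s) = s - 3 = -3 + s)
L(o) = o*(-3 + 2*o) (L(o) = ((-3 + o) + o)*o = (-3 + 2*o)*o = o*(-3 + 2*o))
(L(47) + 1649) + 283 = (47*(-3 + 2*47) + 1649) + 283 = (47*(-3 + 94) + 1649) + 283 = (47*91 + 1649) + 283 = (4277 + 1649) + 283 = 5926 + 283 = 6209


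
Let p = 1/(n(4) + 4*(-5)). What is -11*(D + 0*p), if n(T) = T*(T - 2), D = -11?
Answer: 121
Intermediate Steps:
n(T) = T*(-2 + T)
p = -1/12 (p = 1/(4*(-2 + 4) + 4*(-5)) = 1/(4*2 - 20) = 1/(8 - 20) = 1/(-12) = -1/12 ≈ -0.083333)
-11*(D + 0*p) = -11*(-11 + 0*(-1/12)) = -11*(-11 + 0) = -11*(-11) = 121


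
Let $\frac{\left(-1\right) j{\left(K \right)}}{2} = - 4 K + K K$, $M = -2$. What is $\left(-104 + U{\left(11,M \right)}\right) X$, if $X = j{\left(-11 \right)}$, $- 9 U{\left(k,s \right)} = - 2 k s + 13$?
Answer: $36410$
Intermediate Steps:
$j{\left(K \right)} = - 2 K^{2} + 8 K$ ($j{\left(K \right)} = - 2 \left(- 4 K + K K\right) = - 2 \left(- 4 K + K^{2}\right) = - 2 \left(K^{2} - 4 K\right) = - 2 K^{2} + 8 K$)
$U{\left(k,s \right)} = - \frac{13}{9} + \frac{2 k s}{9}$ ($U{\left(k,s \right)} = - \frac{- 2 k s + 13}{9} = - \frac{13 - 2 k s}{9} = - \frac{13}{9} + \frac{2 k s}{9}$)
$X = -330$ ($X = 2 \left(-11\right) \left(4 - -11\right) = 2 \left(-11\right) \left(4 + 11\right) = 2 \left(-11\right) 15 = -330$)
$\left(-104 + U{\left(11,M \right)}\right) X = \left(-104 + \left(- \frac{13}{9} + \frac{2}{9} \cdot 11 \left(-2\right)\right)\right) \left(-330\right) = \left(-104 - \frac{19}{3}\right) \left(-330\right) = \left(- \frac{331}{3}\right) \left(-330\right) = 36410$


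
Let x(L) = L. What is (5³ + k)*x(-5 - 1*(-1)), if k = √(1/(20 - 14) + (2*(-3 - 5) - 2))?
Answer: -500 - 2*I*√642/3 ≈ -500.0 - 16.892*I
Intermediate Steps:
k = I*√642/6 (k = √(1/6 + (2*(-8) - 2)) = √(⅙ + (-16 - 2)) = √(⅙ - 18) = √(-107/6) = I*√642/6 ≈ 4.223*I)
(5³ + k)*x(-5 - 1*(-1)) = (5³ + I*√642/6)*(-5 - 1*(-1)) = (125 + I*√642/6)*(-5 + 1) = (125 + I*√642/6)*(-4) = -500 - 2*I*√642/3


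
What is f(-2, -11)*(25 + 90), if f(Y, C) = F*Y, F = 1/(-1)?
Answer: 230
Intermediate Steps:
F = -1 (F = 1*(-1) = -1)
f(Y, C) = -Y
f(-2, -11)*(25 + 90) = (-1*(-2))*(25 + 90) = 2*115 = 230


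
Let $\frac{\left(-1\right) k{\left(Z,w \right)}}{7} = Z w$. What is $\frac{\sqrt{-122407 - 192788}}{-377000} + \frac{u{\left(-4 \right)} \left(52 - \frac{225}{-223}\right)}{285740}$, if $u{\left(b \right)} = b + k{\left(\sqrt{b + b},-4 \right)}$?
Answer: $- \frac{11821}{15930005} - \frac{i \sqrt{315195}}{377000} + \frac{23642 i \sqrt{2}}{2275715} \approx -0.00074206 + 0.013203 i$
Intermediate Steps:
$k{\left(Z,w \right)} = - 7 Z w$
$u{\left(b \right)} = b + 28 \sqrt{2} \sqrt{b}$ ($u{\left(b \right)} = b - 7 \sqrt{b + b} \left(-4\right) = b - 7 \sqrt{2 b} \left(-4\right) = b - 7 \sqrt{2} \sqrt{b} \left(-4\right) = b + 28 \sqrt{2} \sqrt{b}$)
$\frac{\sqrt{-122407 - 192788}}{-377000} + \frac{u{\left(-4 \right)} \left(52 - \frac{225}{-223}\right)}{285740} = \frac{\sqrt{-122407 - 192788}}{-377000} + \frac{\left(-4 + 28 \sqrt{2} \sqrt{-4}\right) \left(52 - \frac{225}{-223}\right)}{285740} = \sqrt{-315195} \left(- \frac{1}{377000}\right) + \left(-4 + 28 \sqrt{2} \cdot 2 i\right) \left(52 - - \frac{225}{223}\right) \frac{1}{285740} = i \sqrt{315195} \left(- \frac{1}{377000}\right) + \left(-4 + 56 i \sqrt{2}\right) \left(52 + \frac{225}{223}\right) \frac{1}{285740} = - \frac{i \sqrt{315195}}{377000} + \left(-4 + 56 i \sqrt{2}\right) \frac{11821}{223} \cdot \frac{1}{285740} = - \frac{i \sqrt{315195}}{377000} + \left(- \frac{47284}{223} + \frac{661976 i \sqrt{2}}{223}\right) \frac{1}{285740} = - \frac{i \sqrt{315195}}{377000} - \left(\frac{11821}{15930005} - \frac{23642 i \sqrt{2}}{2275715}\right) = - \frac{11821}{15930005} - \frac{i \sqrt{315195}}{377000} + \frac{23642 i \sqrt{2}}{2275715}$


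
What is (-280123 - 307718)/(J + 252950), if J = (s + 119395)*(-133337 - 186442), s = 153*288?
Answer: 587841/52270502611 ≈ 1.1246e-5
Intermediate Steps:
s = 44064
J = -52270755561 (J = (44064 + 119395)*(-133337 - 186442) = 163459*(-319779) = -52270755561)
(-280123 - 307718)/(J + 252950) = (-280123 - 307718)/(-52270755561 + 252950) = -587841/(-52270502611) = -587841*(-1/52270502611) = 587841/52270502611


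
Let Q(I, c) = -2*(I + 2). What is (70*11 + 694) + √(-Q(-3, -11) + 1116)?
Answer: 1464 + √1114 ≈ 1497.4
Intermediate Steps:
Q(I, c) = -4 - 2*I (Q(I, c) = -2*(2 + I) = -4 - 2*I)
(70*11 + 694) + √(-Q(-3, -11) + 1116) = (70*11 + 694) + √(-(-4 - 2*(-3)) + 1116) = (770 + 694) + √(-(-4 + 6) + 1116) = 1464 + √(-1*2 + 1116) = 1464 + √(-2 + 1116) = 1464 + √1114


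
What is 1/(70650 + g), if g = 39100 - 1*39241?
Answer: 1/70509 ≈ 1.4183e-5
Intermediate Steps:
g = -141 (g = 39100 - 39241 = -141)
1/(70650 + g) = 1/(70650 - 141) = 1/70509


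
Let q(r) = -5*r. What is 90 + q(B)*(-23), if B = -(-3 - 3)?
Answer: 780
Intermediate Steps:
B = 6 (B = -1*(-6) = 6)
90 + q(B)*(-23) = 90 - 5*6*(-23) = 90 - 30*(-23) = 90 + 690 = 780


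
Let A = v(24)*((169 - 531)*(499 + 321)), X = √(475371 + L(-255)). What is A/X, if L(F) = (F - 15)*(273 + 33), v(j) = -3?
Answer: 296840*√151/2567 ≈ 1421.0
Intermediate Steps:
L(F) = -4590 + 306*F (L(F) = (-15 + F)*306 = -4590 + 306*F)
X = 51*√151 (X = √(475371 + (-4590 + 306*(-255))) = √(475371 + (-4590 - 78030)) = √(475371 - 82620) = √392751 = 51*√151 ≈ 626.70)
A = 890520 (A = -3*(169 - 531)*(499 + 321) = -(-1086)*820 = -3*(-296840) = 890520)
A/X = 890520/((51*√151)) = 890520*(√151/7701) = 296840*√151/2567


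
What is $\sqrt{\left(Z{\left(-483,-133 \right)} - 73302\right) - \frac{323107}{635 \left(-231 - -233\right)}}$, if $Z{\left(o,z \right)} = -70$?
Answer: $\frac{i \sqrt{118752044690}}{1270} \approx 271.34 i$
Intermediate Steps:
$\sqrt{\left(Z{\left(-483,-133 \right)} - 73302\right) - \frac{323107}{635 \left(-231 - -233\right)}} = \sqrt{\left(-70 - 73302\right) - \frac{323107}{635 \left(-231 - -233\right)}} = \sqrt{\left(-70 - 73302\right) - \frac{323107}{635 \left(-231 + 233\right)}} = \sqrt{-73372 - \frac{323107}{635 \cdot 2}} = \sqrt{-73372 - \frac{323107}{1270}} = \sqrt{- \frac{93505547}{1270}} = \frac{i \sqrt{118752044690}}{1270}$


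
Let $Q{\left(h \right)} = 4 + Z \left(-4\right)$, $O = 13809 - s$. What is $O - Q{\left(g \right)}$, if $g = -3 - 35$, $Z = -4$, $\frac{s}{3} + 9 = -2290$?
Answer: $20686$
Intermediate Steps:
$s = -6897$ ($s = -27 + 3 \left(-2290\right) = -27 - 6870 = -6897$)
$g = -38$ ($g = -3 - 35 = -38$)
$O = 20706$ ($O = 13809 - -6897 = 13809 + 6897 = 20706$)
$Q{\left(h \right)} = 20$ ($Q{\left(h \right)} = 4 - -16 = 4 + 16 = 20$)
$O - Q{\left(g \right)} = 20706 - 20 = 20686$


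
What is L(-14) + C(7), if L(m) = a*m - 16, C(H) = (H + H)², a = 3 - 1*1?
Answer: 152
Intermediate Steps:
a = 2 (a = 3 - 1 = 2)
C(H) = 4*H² (C(H) = (2*H)² = 4*H²)
L(m) = -16 + 2*m (L(m) = 2*m - 16 = -16 + 2*m)
L(-14) + C(7) = (-16 + 2*(-14)) + 4*7² = (-16 - 28) + 4*49 = -44 + 196 = 152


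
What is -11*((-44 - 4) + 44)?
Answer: 44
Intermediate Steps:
-11*((-44 - 4) + 44) = -11*(-48 + 44) = -11*(-4) = 44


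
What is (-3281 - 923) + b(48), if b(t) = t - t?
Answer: -4204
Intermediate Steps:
b(t) = 0
(-3281 - 923) + b(48) = (-3281 - 923) + 0 = -4204 + 0 = -4204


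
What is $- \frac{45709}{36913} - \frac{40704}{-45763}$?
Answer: $- \frac{589274215}{1689249619} \approx -0.34884$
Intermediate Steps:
$- \frac{45709}{36913} - \frac{40704}{-45763} = \left(-45709\right) \frac{1}{36913} - - \frac{40704}{45763} = - \frac{45709}{36913} + \frac{40704}{45763} = - \frac{589274215}{1689249619}$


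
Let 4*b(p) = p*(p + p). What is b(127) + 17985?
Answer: 52099/2 ≈ 26050.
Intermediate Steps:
b(p) = p²/2 (b(p) = (p*(p + p))/4 = (p*(2*p))/4 = (2*p²)/4 = p²/2)
b(127) + 17985 = (½)*127² + 17985 = (½)*16129 + 17985 = 16129/2 + 17985 = 52099/2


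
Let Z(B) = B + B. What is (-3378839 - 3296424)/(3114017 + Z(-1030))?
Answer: -6675263/3111957 ≈ -2.1450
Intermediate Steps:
Z(B) = 2*B
(-3378839 - 3296424)/(3114017 + Z(-1030)) = (-3378839 - 3296424)/(3114017 + 2*(-1030)) = -6675263/(3114017 - 2060) = -6675263/3111957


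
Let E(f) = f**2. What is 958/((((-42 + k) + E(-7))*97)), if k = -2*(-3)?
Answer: 958/1261 ≈ 0.75971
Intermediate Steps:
k = 6
958/((((-42 + k) + E(-7))*97)) = 958/((((-42 + 6) + (-7)**2)*97)) = 958/(((-36 + 49)*97)) = 958/((13*97)) = 958/1261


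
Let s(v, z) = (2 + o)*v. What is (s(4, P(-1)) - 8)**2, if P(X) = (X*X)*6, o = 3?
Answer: 144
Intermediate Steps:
P(X) = 6*X**2 (P(X) = X**2*6 = 6*X**2)
s(v, z) = 5*v (s(v, z) = (2 + 3)*v = 5*v)
(s(4, P(-1)) - 8)**2 = (5*4 - 8)**2 = (20 - 8)**2 = 12**2 = 144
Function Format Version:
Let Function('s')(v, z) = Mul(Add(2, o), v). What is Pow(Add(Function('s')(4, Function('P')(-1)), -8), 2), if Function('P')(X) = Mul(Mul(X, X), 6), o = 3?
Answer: 144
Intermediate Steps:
Function('P')(X) = Mul(6, Pow(X, 2)) (Function('P')(X) = Mul(Pow(X, 2), 6) = Mul(6, Pow(X, 2)))
Function('s')(v, z) = Mul(5, v) (Function('s')(v, z) = Mul(Add(2, 3), v) = Mul(5, v))
Pow(Add(Function('s')(4, Function('P')(-1)), -8), 2) = Pow(Add(Mul(5, 4), -8), 2) = Pow(Add(20, -8), 2) = Pow(12, 2) = 144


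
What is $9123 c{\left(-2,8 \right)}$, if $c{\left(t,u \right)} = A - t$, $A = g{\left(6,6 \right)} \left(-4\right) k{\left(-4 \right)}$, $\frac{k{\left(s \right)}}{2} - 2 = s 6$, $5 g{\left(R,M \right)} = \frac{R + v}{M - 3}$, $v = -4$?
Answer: $\frac{1161662}{5} \approx 2.3233 \cdot 10^{5}$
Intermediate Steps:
$g{\left(R,M \right)} = \frac{-4 + R}{5 \left(-3 + M\right)}$ ($g{\left(R,M \right)} = \frac{\left(R - 4\right) \frac{1}{M - 3}}{5} = \frac{\left(-4 + R\right) \frac{1}{-3 + M}}{5} = \frac{\frac{1}{-3 + M} \left(-4 + R\right)}{5} = \frac{-4 + R}{5 \left(-3 + M\right)}$)
$k{\left(s \right)} = 4 + 12 s$ ($k{\left(s \right)} = 4 + 2 s 6 = 4 + 2 \cdot 6 s = 4 + 12 s$)
$A = \frac{352}{15}$ ($A = \frac{-4 + 6}{5 \left(-3 + 6\right)} \left(-4\right) \left(4 + 12 \left(-4\right)\right) = \frac{1}{5} \cdot \frac{1}{3} \cdot 2 \left(-4\right) \left(4 - 48\right) = \frac{1}{5} \cdot \frac{1}{3} \cdot 2 \left(-4\right) \left(-44\right) = \frac{2}{15} \left(-4\right) \left(-44\right) = \left(- \frac{8}{15}\right) \left(-44\right) = \frac{352}{15} \approx 23.467$)
$c{\left(t,u \right)} = \frac{352}{15} - t$
$9123 c{\left(-2,8 \right)} = 9123 \left(\frac{352}{15} - -2\right) = 9123 \left(\frac{352}{15} + 2\right) = 9123 \cdot \frac{382}{15} = \frac{1161662}{5}$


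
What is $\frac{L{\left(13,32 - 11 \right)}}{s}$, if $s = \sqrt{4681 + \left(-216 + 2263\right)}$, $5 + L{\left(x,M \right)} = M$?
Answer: $\frac{4 \sqrt{2}}{29} \approx 0.19506$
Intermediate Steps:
$L{\left(x,M \right)} = -5 + M$
$s = 58 \sqrt{2}$ ($s = \sqrt{4681 + 2047} = \sqrt{6728} = 58 \sqrt{2} \approx 82.024$)
$\frac{L{\left(13,32 - 11 \right)}}{s} = \frac{-5 + \left(32 - 11\right)}{58 \sqrt{2}} = \left(-5 + 21\right) \frac{\sqrt{2}}{116} = 16 \frac{\sqrt{2}}{116} = \frac{4 \sqrt{2}}{29}$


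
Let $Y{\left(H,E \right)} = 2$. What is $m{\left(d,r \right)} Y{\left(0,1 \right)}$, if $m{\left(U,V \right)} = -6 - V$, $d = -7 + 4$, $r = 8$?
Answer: $-28$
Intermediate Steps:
$d = -3$
$m{\left(d,r \right)} Y{\left(0,1 \right)} = \left(-6 - 8\right) 2 = \left(-14\right) 2 = -28$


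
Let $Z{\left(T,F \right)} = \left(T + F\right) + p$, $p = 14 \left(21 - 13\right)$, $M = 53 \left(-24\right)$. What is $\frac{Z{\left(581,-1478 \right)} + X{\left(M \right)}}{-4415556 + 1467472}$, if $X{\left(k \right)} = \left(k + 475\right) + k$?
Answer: $\frac{1427}{1474042} \approx 0.00096809$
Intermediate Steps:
$M = -1272$
$p = 112$ ($p = 14 \cdot 8 = 112$)
$Z{\left(T,F \right)} = 112 + F + T$ ($Z{\left(T,F \right)} = \left(T + F\right) + 112 = \left(F + T\right) + 112 = 112 + F + T$)
$X{\left(k \right)} = 475 + 2 k$ ($X{\left(k \right)} = \left(475 + k\right) + k = 475 + 2 k$)
$\frac{Z{\left(581,-1478 \right)} + X{\left(M \right)}}{-4415556 + 1467472} = \frac{\left(112 - 1478 + 581\right) + \left(475 + 2 \left(-1272\right)\right)}{-4415556 + 1467472} = \frac{-785 + \left(475 - 2544\right)}{-2948084} = \left(-785 - 2069\right) \left(- \frac{1}{2948084}\right) = \left(-2854\right) \left(- \frac{1}{2948084}\right) = \frac{1427}{1474042}$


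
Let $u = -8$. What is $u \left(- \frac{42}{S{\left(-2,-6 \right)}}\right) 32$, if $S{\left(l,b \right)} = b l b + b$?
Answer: $- \frac{1792}{13} \approx -137.85$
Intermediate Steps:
$S{\left(l,b \right)} = b + l b^{2}$ ($S{\left(l,b \right)} = l b^{2} + b = b + l b^{2}$)
$u \left(- \frac{42}{S{\left(-2,-6 \right)}}\right) 32 = - 8 \left(- \frac{42}{\left(-6\right) \left(1 - -12\right)}\right) 32 = - 8 \left(- \frac{42}{\left(-6\right) \left(1 + 12\right)}\right) 32 = - 8 \left(- \frac{42}{\left(-6\right) 13}\right) 32 = - 8 \left(- \frac{42}{-78}\right) 32 = - 8 \left(\left(-42\right) \left(- \frac{1}{78}\right)\right) 32 = \left(-8\right) \frac{7}{13} \cdot 32 = \left(- \frac{56}{13}\right) 32 = - \frac{1792}{13}$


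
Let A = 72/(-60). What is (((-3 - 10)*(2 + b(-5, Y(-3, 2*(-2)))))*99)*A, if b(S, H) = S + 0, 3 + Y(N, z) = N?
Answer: -23166/5 ≈ -4633.2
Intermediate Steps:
Y(N, z) = -3 + N
b(S, H) = S
A = -6/5 (A = 72*(-1/60) = -6/5 ≈ -1.2000)
(((-3 - 10)*(2 + b(-5, Y(-3, 2*(-2)))))*99)*A = (((-3 - 10)*(2 - 5))*99)*(-6/5) = (-13*(-3)*99)*(-6/5) = (39*99)*(-6/5) = 3861*(-6/5) = -23166/5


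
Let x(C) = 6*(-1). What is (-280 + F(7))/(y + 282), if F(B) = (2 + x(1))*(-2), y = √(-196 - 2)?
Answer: -12784/13287 + 136*I*√22/13287 ≈ -0.96214 + 0.048009*I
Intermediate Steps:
x(C) = -6
y = 3*I*√22 (y = √(-198) = 3*I*√22 ≈ 14.071*I)
F(B) = 8 (F(B) = (2 - 6)*(-2) = -4*(-2) = 8)
(-280 + F(7))/(y + 282) = (-280 + 8)/(3*I*√22 + 282) = -272/(282 + 3*I*√22)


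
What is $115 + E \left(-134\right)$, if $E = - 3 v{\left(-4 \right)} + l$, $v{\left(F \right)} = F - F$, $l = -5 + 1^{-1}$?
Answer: $651$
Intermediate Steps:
$l = -4$ ($l = -5 + 1 = -4$)
$v{\left(F \right)} = 0$
$E = -4$ ($E = \left(-3\right) 0 - 4 = 0 - 4 = -4$)
$115 + E \left(-134\right) = 115 - -536 = 115 + 536 = 651$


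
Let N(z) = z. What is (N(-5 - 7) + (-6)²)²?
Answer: 576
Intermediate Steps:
(N(-5 - 7) + (-6)²)² = ((-5 - 7) + (-6)²)² = (-12 + 36)² = 24² = 576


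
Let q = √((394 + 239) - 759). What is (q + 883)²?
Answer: 779563 + 5298*I*√14 ≈ 7.7956e+5 + 19823.0*I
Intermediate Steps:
q = 3*I*√14 (q = √(633 - 759) = √(-126) = 3*I*√14 ≈ 11.225*I)
(q + 883)² = (3*I*√14 + 883)² = (883 + 3*I*√14)²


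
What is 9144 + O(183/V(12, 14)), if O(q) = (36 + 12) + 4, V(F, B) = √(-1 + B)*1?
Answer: 9196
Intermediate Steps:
V(F, B) = √(-1 + B)
O(q) = 52 (O(q) = 48 + 4 = 52)
9144 + O(183/V(12, 14)) = 9144 + 52 = 9196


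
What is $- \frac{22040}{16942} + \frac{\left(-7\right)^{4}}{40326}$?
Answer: $- \frac{424053649}{341601546} \approx -1.2414$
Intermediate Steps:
$- \frac{22040}{16942} + \frac{\left(-7\right)^{4}}{40326} = \left(-22040\right) \frac{1}{16942} + 2401 \cdot \frac{1}{40326} = - \frac{11020}{8471} + \frac{2401}{40326} = - \frac{424053649}{341601546}$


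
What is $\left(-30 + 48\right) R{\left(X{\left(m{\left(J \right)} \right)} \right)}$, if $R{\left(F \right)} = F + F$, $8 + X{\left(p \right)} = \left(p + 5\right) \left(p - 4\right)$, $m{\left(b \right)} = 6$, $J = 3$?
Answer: $504$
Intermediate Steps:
$X{\left(p \right)} = -8 + \left(-4 + p\right) \left(5 + p\right)$ ($X{\left(p \right)} = -8 + \left(p + 5\right) \left(p - 4\right) = -8 + \left(5 + p\right) \left(-4 + p\right) = -8 + \left(-4 + p\right) \left(5 + p\right)$)
$R{\left(F \right)} = 2 F$
$\left(-30 + 48\right) R{\left(X{\left(m{\left(J \right)} \right)} \right)} = \left(-30 + 48\right) 2 \left(-28 + 6 + 6^{2}\right) = 18 \cdot 2 \left(-28 + 6 + 36\right) = 18 \cdot 2 \cdot 14 = 18 \cdot 28 = 504$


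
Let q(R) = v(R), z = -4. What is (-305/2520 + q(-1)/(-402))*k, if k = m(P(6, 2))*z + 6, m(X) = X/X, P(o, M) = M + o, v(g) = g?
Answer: -4003/16884 ≈ -0.23709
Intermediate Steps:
q(R) = R
m(X) = 1
k = 2 (k = 1*(-4) + 6 = -4 + 6 = 2)
(-305/2520 + q(-1)/(-402))*k = (-305/2520 - 1/(-402))*2 = (-305*1/2520 - 1*(-1/402))*2 = (-61/504 + 1/402)*2 = -4003/33768*2 = -4003/16884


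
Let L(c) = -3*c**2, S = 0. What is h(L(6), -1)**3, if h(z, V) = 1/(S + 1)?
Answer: 1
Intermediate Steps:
h(z, V) = 1 (h(z, V) = 1/(0 + 1) = 1/1 = 1)
h(L(6), -1)**3 = 1**3 = 1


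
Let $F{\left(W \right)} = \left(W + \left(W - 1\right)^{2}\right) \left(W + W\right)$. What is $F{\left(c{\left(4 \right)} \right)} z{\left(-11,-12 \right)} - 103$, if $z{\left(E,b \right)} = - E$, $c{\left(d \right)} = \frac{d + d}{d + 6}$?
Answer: $- \frac{11027}{125} \approx -88.216$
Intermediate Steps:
$c{\left(d \right)} = \frac{2 d}{6 + d}$
$F{\left(W \right)} = 2 W \left(W + \left(-1 + W\right)^{2}\right)$ ($F{\left(W \right)} = \left(W + \left(-1 + W\right)^{2}\right) 2 W = 2 W \left(W + \left(-1 + W\right)^{2}\right)$)
$F{\left(c{\left(4 \right)} \right)} z{\left(-11,-12 \right)} - 103 = 2 \cdot 2 \cdot 4 \frac{1}{6 + 4} \left(2 \cdot 4 \frac{1}{6 + 4} + \left(-1 + 2 \cdot 4 \frac{1}{6 + 4}\right)^{2}\right) \left(\left(-1\right) \left(-11\right)\right) - 103 = 2 \cdot 2 \cdot 4 \cdot \frac{1}{10} \left(2 \cdot 4 \cdot \frac{1}{10} + \left(-1 + 2 \cdot 4 \cdot \frac{1}{10}\right)^{2}\right) 11 - 103 = 2 \cdot \frac{4}{5} \left(\frac{4}{5} + \left(-1 + \frac{4}{5}\right)^{2}\right) 11 - 103 = 2 \cdot \frac{4}{5} \left(\frac{4}{5} + \left(- \frac{1}{5}\right)^{2}\right) 11 - 103 = 2 \cdot \frac{4}{5} \left(\frac{4}{5} + \frac{1}{25}\right) 11 - 103 = 2 \cdot \frac{4}{5} \cdot \frac{21}{25} \cdot 11 - 103 = \frac{168}{125} \cdot 11 - 103 = \frac{1848}{125} - 103 = - \frac{11027}{125}$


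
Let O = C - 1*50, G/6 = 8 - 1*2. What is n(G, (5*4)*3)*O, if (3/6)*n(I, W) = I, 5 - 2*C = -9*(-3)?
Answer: -4392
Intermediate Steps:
C = -11 (C = 5/2 - (-9)*(-3)/2 = 5/2 - ½*27 = 5/2 - 27/2 = -11)
G = 36 (G = 6*(8 - 1*2) = 6*(8 - 2) = 6*6 = 36)
n(I, W) = 2*I
O = -61 (O = -11 - 1*50 = -11 - 50 = -61)
n(G, (5*4)*3)*O = (2*36)*(-61) = 72*(-61) = -4392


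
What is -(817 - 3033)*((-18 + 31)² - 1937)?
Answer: -3917888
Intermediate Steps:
-(817 - 3033)*((-18 + 31)² - 1937) = -(-2216)*(13² - 1937) = -(-2216)*(169 - 1937) = -(-2216)*(-1768) = -1*3917888 = -3917888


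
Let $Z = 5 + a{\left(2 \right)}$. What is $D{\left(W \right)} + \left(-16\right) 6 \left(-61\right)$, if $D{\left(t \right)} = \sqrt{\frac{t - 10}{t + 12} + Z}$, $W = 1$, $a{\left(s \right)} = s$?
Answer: $5856 + \frac{\sqrt{1066}}{13} \approx 5858.5$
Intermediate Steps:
$Z = 7$ ($Z = 5 + 2 = 7$)
$D{\left(t \right)} = \sqrt{7 + \frac{-10 + t}{12 + t}}$ ($D{\left(t \right)} = \sqrt{\frac{t - 10}{t + 12} + 7} = \sqrt{\frac{-10 + t}{12 + t} + 7} = \sqrt{7 + \frac{-10 + t}{12 + t}}$)
$D{\left(W \right)} + \left(-16\right) 6 \left(-61\right) = \sqrt{2} \sqrt{\frac{37 + 4 \cdot 1}{12 + 1}} + \left(-16\right) 6 \left(-61\right) = \sqrt{2} \sqrt{\frac{37 + 4}{13}} - -5856 = \sqrt{2} \sqrt{\frac{1}{13} \cdot 41} + 5856 = \sqrt{2} \sqrt{\frac{41}{13}} + 5856 = \sqrt{2} \frac{\sqrt{533}}{13} + 5856 = \frac{\sqrt{1066}}{13} + 5856 = 5856 + \frac{\sqrt{1066}}{13}$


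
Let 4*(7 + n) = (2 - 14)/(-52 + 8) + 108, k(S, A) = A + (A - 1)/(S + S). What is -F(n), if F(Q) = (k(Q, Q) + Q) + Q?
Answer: -2357525/38852 ≈ -60.680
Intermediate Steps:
k(S, A) = A + (-1 + A)/(2*S) (k(S, A) = A + (-1 + A)/((2*S)) = A + (-1 + A)*(1/(2*S)) = A + (-1 + A)/(2*S))
n = 883/44 (n = -7 + ((2 - 14)/(-52 + 8) + 108)/4 = -7 + (-12/(-44) + 108)/4 = -7 + (-12*(-1/44) + 108)/4 = -7 + (3/11 + 108)/4 = -7 + (1/4)*(1191/11) = -7 + 1191/44 = 883/44 ≈ 20.068)
F(Q) = 2*Q + (-1 + Q + 2*Q**2)/(2*Q) (F(Q) = ((-1 + Q + 2*Q*Q)/(2*Q) + Q) + Q = ((-1 + Q + 2*Q**2)/(2*Q) + Q) + Q = (Q + (-1 + Q + 2*Q**2)/(2*Q)) + Q = 2*Q + (-1 + Q + 2*Q**2)/(2*Q))
-F(n) = -(-1 + 883/44 + 6*(883/44)**2)/(2*883/44) = -44*(-1 + 883/44 + 6*(779689/1936))/(2*883) = -44*(-1 + 883/44 + 2339067/968)/(2*883) = -44*2357525/(2*883*968) = -1*2357525/38852 = -2357525/38852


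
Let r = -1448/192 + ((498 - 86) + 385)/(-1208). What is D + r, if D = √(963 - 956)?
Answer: -14861/1812 + √7 ≈ -5.5557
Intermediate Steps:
D = √7 ≈ 2.6458
r = -14861/1812 (r = -1448*1/192 + (412 + 385)*(-1/1208) = -181/24 + 797*(-1/1208) = -181/24 - 797/1208 = -14861/1812 ≈ -8.2014)
D + r = √7 - 14861/1812 = -14861/1812 + √7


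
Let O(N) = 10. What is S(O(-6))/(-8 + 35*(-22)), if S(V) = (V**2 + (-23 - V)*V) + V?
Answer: 110/389 ≈ 0.28278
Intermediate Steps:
S(V) = V + V**2 + V*(-23 - V) (S(V) = (V**2 + V*(-23 - V)) + V = V + V**2 + V*(-23 - V))
S(O(-6))/(-8 + 35*(-22)) = (-22*10)/(-8 + 35*(-22)) = -220/(-8 - 770) = -220/(-778) = -220*(-1/778) = 110/389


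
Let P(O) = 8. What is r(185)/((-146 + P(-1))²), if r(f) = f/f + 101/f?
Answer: 143/1761570 ≈ 8.1178e-5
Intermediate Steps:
r(f) = 1 + 101/f
r(185)/((-146 + P(-1))²) = ((101 + 185)/185)/((-146 + 8)²) = ((1/185)*286)/((-138)²) = (286/185)/19044 = (286/185)*(1/19044) = 143/1761570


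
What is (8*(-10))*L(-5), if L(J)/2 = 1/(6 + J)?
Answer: -160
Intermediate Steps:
L(J) = 2/(6 + J)
(8*(-10))*L(-5) = (8*(-10))*(2/(6 - 5)) = -160/1 = -160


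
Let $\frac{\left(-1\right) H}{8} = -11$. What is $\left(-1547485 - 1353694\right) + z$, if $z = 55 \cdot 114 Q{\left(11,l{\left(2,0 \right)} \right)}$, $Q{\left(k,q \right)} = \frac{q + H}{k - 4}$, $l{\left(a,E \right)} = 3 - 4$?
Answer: $- \frac{19762763}{7} \approx -2.8233 \cdot 10^{6}$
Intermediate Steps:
$H = 88$ ($H = \left(-8\right) \left(-11\right) = 88$)
$l{\left(a,E \right)} = -1$ ($l{\left(a,E \right)} = 3 - 4 = -1$)
$Q{\left(k,q \right)} = \frac{88 + q}{-4 + k}$ ($Q{\left(k,q \right)} = \frac{q + 88}{k - 4} = \frac{88 + q}{-4 + k}$)
$z = \frac{545490}{7}$ ($z = 55 \cdot 114 \frac{88 - 1}{-4 + 11} = 6270 \cdot \frac{1}{7} \cdot 87 = 6270 \cdot \frac{87}{7} = \frac{545490}{7} \approx 77927.0$)
$\left(-1547485 - 1353694\right) + z = \left(-1547485 - 1353694\right) + \frac{545490}{7} = -2901179 + \frac{545490}{7} = - \frac{19762763}{7}$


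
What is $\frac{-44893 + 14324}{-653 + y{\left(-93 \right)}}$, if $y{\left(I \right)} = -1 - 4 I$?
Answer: $\frac{30569}{282} \approx 108.4$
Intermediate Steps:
$\frac{-44893 + 14324}{-653 + y{\left(-93 \right)}} = \frac{-44893 + 14324}{-653 - -371} = - \frac{30569}{-653 + \left(-1 + 372\right)} = - \frac{30569}{-653 + 371} = - \frac{30569}{-282} = \left(-30569\right) \left(- \frac{1}{282}\right) = \frac{30569}{282}$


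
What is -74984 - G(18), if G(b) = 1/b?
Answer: -1349713/18 ≈ -74984.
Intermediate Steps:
-74984 - G(18) = -74984 - 1/18 = -1349713/18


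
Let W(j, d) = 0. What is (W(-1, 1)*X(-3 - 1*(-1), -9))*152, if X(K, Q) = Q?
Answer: 0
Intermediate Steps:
(W(-1, 1)*X(-3 - 1*(-1), -9))*152 = (0*(-9))*152 = 0*152 = 0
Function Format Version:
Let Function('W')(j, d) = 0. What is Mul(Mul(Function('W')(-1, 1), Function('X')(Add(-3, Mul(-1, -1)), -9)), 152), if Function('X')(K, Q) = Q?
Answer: 0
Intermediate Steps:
Mul(Mul(Function('W')(-1, 1), Function('X')(Add(-3, Mul(-1, -1)), -9)), 152) = Mul(Mul(0, -9), 152) = Mul(0, 152) = 0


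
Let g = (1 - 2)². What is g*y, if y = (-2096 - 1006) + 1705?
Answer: -1397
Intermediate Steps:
g = 1 (g = (-1)² = 1)
y = -1397 (y = -3102 + 1705 = -1397)
g*y = 1*(-1397) = -1397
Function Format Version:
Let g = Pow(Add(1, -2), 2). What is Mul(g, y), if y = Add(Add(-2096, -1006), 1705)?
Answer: -1397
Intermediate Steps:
g = 1 (g = Pow(-1, 2) = 1)
y = -1397 (y = Add(-3102, 1705) = -1397)
Mul(g, y) = Mul(1, -1397) = -1397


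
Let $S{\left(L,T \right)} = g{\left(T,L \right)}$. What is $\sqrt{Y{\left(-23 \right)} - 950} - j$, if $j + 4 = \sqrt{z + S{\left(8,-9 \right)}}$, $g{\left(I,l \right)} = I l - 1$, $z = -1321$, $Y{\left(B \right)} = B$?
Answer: $4 + i \sqrt{973} - i \sqrt{1394} \approx 4.0 - 6.1434 i$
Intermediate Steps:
$g{\left(I,l \right)} = -1 + I l$
$S{\left(L,T \right)} = -1 + L T$ ($S{\left(L,T \right)} = -1 + T L = -1 + L T$)
$j = -4 + i \sqrt{1394}$ ($j = -4 + \sqrt{-1321 + \left(-1 + 8 \left(-9\right)\right)} = -4 + \sqrt{-1321 - 73} = -4 + \sqrt{-1394} = -4 + i \sqrt{1394} \approx -4.0 + 37.336 i$)
$\sqrt{Y{\left(-23 \right)} - 950} - j = \sqrt{-23 - 950} - \left(-4 + i \sqrt{1394}\right) = \sqrt{-23 - 950} + \left(4 - i \sqrt{1394}\right) = \sqrt{-973} + \left(4 - i \sqrt{1394}\right) = i \sqrt{973} + \left(4 - i \sqrt{1394}\right) = 4 + i \sqrt{973} - i \sqrt{1394}$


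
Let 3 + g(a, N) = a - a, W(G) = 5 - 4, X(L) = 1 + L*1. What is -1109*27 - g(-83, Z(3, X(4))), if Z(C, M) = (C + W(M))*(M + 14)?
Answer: -29940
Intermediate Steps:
X(L) = 1 + L
W(G) = 1
Z(C, M) = (1 + C)*(14 + M) (Z(C, M) = (C + 1)*(M + 14) = (1 + C)*(14 + M))
g(a, N) = -3 (g(a, N) = -3 + (a - a) = -3 + 0 = -3)
-1109*27 - g(-83, Z(3, X(4))) = -1109*27 - 1*(-3) = -29943 + 3 = -29940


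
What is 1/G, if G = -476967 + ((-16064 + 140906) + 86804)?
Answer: -1/265321 ≈ -3.7690e-6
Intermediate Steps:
G = -265321 (G = -476967 + (124842 + 86804) = -476967 + 211646 = -265321)
1/G = 1/(-265321) = -1/265321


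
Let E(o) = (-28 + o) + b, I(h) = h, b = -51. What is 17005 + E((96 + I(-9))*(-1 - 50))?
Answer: 12489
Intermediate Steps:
E(o) = -79 + o (E(o) = (-28 + o) - 51 = -79 + o)
17005 + E((96 + I(-9))*(-1 - 50)) = 17005 + (-79 + (96 - 9)*(-1 - 50)) = 17005 + (-79 + 87*(-51)) = 17005 + (-79 - 4437) = 17005 - 4516 = 12489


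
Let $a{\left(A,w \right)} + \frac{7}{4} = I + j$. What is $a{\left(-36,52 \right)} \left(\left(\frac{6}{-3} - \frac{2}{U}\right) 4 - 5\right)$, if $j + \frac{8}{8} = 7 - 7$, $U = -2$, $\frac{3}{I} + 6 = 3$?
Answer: $\frac{135}{4} \approx 33.75$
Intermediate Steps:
$I = -1$ ($I = \frac{3}{-6 + 3} = \frac{3}{-3} = 3 \left(- \frac{1}{3}\right) = -1$)
$j = -1$ ($j = -1 + \left(7 - 7\right) = -1 + 0 = -1$)
$a{\left(A,w \right)} = - \frac{15}{4}$ ($a{\left(A,w \right)} = - \frac{7}{4} - 2 = - \frac{15}{4}$)
$a{\left(-36,52 \right)} \left(\left(\frac{6}{-3} - \frac{2}{U}\right) 4 - 5\right) = - \frac{15 \left(\left(\frac{6}{-3} - \frac{2}{-2}\right) 4 - 5\right)}{4} = - \frac{15 \left(\left(6 \left(- \frac{1}{3}\right) - -1\right) 4 - 5\right)}{4} = - \frac{15 \left(\left(-2 + 1\right) 4 - 5\right)}{4} = - \frac{15 \left(\left(-1\right) 4 - 5\right)}{4} = - \frac{15 \left(-4 - 5\right)}{4} = \left(- \frac{15}{4}\right) \left(-9\right) = \frac{135}{4}$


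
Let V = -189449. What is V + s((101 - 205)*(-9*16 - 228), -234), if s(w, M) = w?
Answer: -150761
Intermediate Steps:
V + s((101 - 205)*(-9*16 - 228), -234) = -189449 + (101 - 205)*(-9*16 - 228) = -189449 - 104*(-144 - 228) = -189449 - 104*(-372) = -189449 + 38688 = -150761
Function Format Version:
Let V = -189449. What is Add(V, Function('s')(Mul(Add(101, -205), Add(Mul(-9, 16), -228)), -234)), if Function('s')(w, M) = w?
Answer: -150761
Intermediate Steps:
Add(V, Function('s')(Mul(Add(101, -205), Add(Mul(-9, 16), -228)), -234)) = Add(-189449, Mul(Add(101, -205), Add(Mul(-9, 16), -228))) = Add(-189449, Mul(-104, Add(-144, -228))) = Add(-189449, Mul(-104, -372)) = Add(-189449, 38688) = -150761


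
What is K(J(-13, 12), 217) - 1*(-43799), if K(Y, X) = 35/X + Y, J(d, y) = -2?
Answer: 1357712/31 ≈ 43797.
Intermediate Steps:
K(Y, X) = Y + 35/X
K(J(-13, 12), 217) - 1*(-43799) = (-2 + 35/217) - 1*(-43799) = (-2 + 35*(1/217)) + 43799 = (-2 + 5/31) + 43799 = -57/31 + 43799 = 1357712/31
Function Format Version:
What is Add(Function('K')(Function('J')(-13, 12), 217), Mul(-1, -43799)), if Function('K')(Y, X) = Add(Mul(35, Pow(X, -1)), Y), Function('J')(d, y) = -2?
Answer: Rational(1357712, 31) ≈ 43797.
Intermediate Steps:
Function('K')(Y, X) = Add(Y, Mul(35, Pow(X, -1)))
Add(Function('K')(Function('J')(-13, 12), 217), Mul(-1, -43799)) = Add(Add(-2, Mul(35, Pow(217, -1))), Mul(-1, -43799)) = Add(Add(-2, Mul(35, Rational(1, 217))), 43799) = Add(Add(-2, Rational(5, 31)), 43799) = Add(Rational(-57, 31), 43799) = Rational(1357712, 31)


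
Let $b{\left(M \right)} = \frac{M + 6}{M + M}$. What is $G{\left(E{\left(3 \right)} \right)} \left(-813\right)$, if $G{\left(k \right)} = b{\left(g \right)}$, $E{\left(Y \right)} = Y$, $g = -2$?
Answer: $813$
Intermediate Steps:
$b{\left(M \right)} = \frac{6 + M}{2 M}$
$G{\left(k \right)} = -1$ ($G{\left(k \right)} = \frac{6 - 2}{2 \left(-2\right)} = \frac{1}{2} \left(- \frac{1}{2}\right) 4 = -1$)
$G{\left(E{\left(3 \right)} \right)} \left(-813\right) = \left(-1\right) \left(-813\right) = 813$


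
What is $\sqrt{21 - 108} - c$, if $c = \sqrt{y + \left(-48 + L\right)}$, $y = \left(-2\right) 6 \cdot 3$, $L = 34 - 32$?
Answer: $i \left(\sqrt{87} - \sqrt{82}\right) \approx 0.27199 i$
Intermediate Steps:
$L = 2$ ($L = 34 - 32 = 2$)
$y = -36$ ($y = \left(-12\right) 3 = -36$)
$c = i \sqrt{82}$ ($c = \sqrt{-36 + \left(-48 + 2\right)} = \sqrt{-36 - 46} = \sqrt{-82} = i \sqrt{82} \approx 9.0554 i$)
$\sqrt{21 - 108} - c = \sqrt{21 - 108} - i \sqrt{82} = \sqrt{-87} - i \sqrt{82} = i \sqrt{87} - i \sqrt{82}$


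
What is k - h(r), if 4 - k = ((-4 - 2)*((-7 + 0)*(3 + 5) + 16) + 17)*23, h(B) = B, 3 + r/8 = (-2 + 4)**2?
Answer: -5915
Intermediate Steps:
r = 8 (r = -24 + 8*(-2 + 4)**2 = -24 + 8*2**2 = -24 + 8*4 = -24 + 32 = 8)
k = -5907 (k = 4 - ((-4 - 2)*((-7 + 0)*(3 + 5) + 16) + 17)*23 = 4 - (-6*(-7*8 + 16) + 17)*23 = 4 - (-6*(-56 + 16) + 17)*23 = 4 - (-6*(-40) + 17)*23 = 4 - (240 + 17)*23 = 4 - 257*23 = 4 - 1*5911 = 4 - 5911 = -5907)
k - h(r) = -5907 - 1*8 = -5907 - 8 = -5915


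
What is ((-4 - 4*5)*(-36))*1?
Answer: 864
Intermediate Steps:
((-4 - 4*5)*(-36))*1 = ((-4 - 20)*(-36))*1 = -24*(-36)*1 = 864*1 = 864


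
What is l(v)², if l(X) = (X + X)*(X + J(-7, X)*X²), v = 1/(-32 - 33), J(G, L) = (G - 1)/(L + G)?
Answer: 12544/57996680625 ≈ 2.1629e-7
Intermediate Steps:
J(G, L) = (-1 + G)/(G + L)
v = -1/65 (v = 1/(-65) = -1/65 ≈ -0.015385)
l(X) = 2*X*(X - 8*X²/(-7 + X)) (l(X) = (X + X)*(X + ((-1 - 7)/(-7 + X))*X²) = (2*X)*(X + (-8/(-7 + X))*X²) = (2*X)*(X - 8*X²/(-7 + X)) = 2*X*(X - 8*X²/(-7 + X)))
l(v)² = (14*(-1/65)²*(-1 - 1*(-1/65))/(-7 - 1/65))² = (14*(1/4225)*(-1 + 1/65)/(-456/65))² = (14*(1/4225)*(-65/456)*(-64/65))² = (112/240825)² = 12544/57996680625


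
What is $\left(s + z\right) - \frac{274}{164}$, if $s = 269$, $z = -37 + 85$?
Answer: $\frac{25857}{82} \approx 315.33$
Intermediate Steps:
$z = 48$
$\left(s + z\right) - \frac{274}{164} = \left(269 + 48\right) - \frac{274}{164} = 317 - \frac{137}{82} = \frac{25857}{82}$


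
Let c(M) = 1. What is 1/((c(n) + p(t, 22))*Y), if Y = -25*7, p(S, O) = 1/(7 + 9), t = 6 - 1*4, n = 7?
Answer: -16/2975 ≈ -0.0053781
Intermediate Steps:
t = 2 (t = 6 - 4 = 2)
p(S, O) = 1/16
Y = -175
1/((c(n) + p(t, 22))*Y) = 1/((1 + 1/16)*(-175)) = 1/((17/16)*(-175)) = 1/(-2975/16) = -16/2975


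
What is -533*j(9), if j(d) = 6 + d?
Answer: -7995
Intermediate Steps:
-533*j(9) = -533*(6 + 9) = -533*15 = -1*7995 = -7995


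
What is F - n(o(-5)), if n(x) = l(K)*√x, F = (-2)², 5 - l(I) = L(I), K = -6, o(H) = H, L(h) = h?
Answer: 4 - 11*I*√5 ≈ 4.0 - 24.597*I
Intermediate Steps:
l(I) = 5 - I
F = 4
n(x) = 11*√x (n(x) = (5 - 1*(-6))*√x = (5 + 6)*√x = 11*√x)
F - n(o(-5)) = 4 - 11*√(-5) = 4 - 11*I*√5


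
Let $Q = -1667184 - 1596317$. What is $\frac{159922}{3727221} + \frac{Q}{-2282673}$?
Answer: $\frac{4176279697409}{2836008913911} \approx 1.4726$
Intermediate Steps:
$Q = -3263501$
$\frac{159922}{3727221} + \frac{Q}{-2282673} = \frac{159922}{3727221} - \frac{3263501}{-2282673} = 159922 \cdot \frac{1}{3727221} - - \frac{3263501}{2282673} = \frac{159922}{3727221} + \frac{3263501}{2282673} = \frac{4176279697409}{2836008913911}$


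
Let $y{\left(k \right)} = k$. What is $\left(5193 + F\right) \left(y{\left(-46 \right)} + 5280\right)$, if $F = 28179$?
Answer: $174669048$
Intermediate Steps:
$\left(5193 + F\right) \left(y{\left(-46 \right)} + 5280\right) = \left(5193 + 28179\right) \left(-46 + 5280\right) = 33372 \cdot 5234 = 174669048$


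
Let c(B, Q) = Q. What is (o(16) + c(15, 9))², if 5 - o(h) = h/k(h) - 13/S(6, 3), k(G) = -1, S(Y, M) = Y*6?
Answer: 1194649/1296 ≈ 921.80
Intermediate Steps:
S(Y, M) = 6*Y
o(h) = 193/36 + h (o(h) = 5 - (h/(-1) - 13/(6*6)) = 5 - (h*(-1) - 13/36) = 5 - (-h - 13*1/36) = 5 - (-h - 13/36) = 5 - (-13/36 - h) = 5 + (13/36 + h) = 193/36 + h)
(o(16) + c(15, 9))² = ((193/36 + 16) + 9)² = (769/36 + 9)² = (1093/36)² = 1194649/1296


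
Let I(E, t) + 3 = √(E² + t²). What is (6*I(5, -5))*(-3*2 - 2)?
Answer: 144 - 240*√2 ≈ -195.41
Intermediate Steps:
I(E, t) = -3 + √(E² + t²)
(6*I(5, -5))*(-3*2 - 2) = (6*(-3 + √(5² + (-5)²)))*(-3*2 - 2) = (6*(-3 + √(25 + 25)))*(-6 - 2) = (6*(-3 + √50))*(-8) = (6*(-3 + 5*√2))*(-8) = (-18 + 30*√2)*(-8) = 144 - 240*√2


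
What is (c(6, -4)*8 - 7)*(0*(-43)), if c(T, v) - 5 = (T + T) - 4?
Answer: 0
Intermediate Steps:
c(T, v) = 1 + 2*T (c(T, v) = 5 + ((T + T) - 4) = 5 + (2*T - 4) = 5 + (-4 + 2*T) = 1 + 2*T)
(c(6, -4)*8 - 7)*(0*(-43)) = ((1 + 2*6)*8 - 7)*(0*(-43)) = ((1 + 12)*8 - 7)*0 = (13*8 - 7)*0 = (104 - 7)*0 = 97*0 = 0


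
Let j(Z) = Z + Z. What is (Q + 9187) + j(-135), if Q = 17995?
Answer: 26912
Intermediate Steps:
j(Z) = 2*Z
(Q + 9187) + j(-135) = (17995 + 9187) + 2*(-135) = 27182 - 270 = 26912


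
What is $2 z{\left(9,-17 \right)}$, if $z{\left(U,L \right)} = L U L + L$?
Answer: $5168$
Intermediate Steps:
$z{\left(U,L \right)} = L + U L^{2}$ ($z{\left(U,L \right)} = U L^{2} + L = L + U L^{2}$)
$2 z{\left(9,-17 \right)} = 2 \left(- 17 \left(1 - 153\right)\right) = 2 \left(\left(-17\right) \left(-152\right)\right) = 2 \cdot 2584 = 5168$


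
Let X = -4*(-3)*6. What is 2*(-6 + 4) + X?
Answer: 68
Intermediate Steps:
X = 72 (X = 12*6 = 72)
2*(-6 + 4) + X = 2*(-6 + 4) + 72 = 2*(-2) + 72 = -4 + 72 = 68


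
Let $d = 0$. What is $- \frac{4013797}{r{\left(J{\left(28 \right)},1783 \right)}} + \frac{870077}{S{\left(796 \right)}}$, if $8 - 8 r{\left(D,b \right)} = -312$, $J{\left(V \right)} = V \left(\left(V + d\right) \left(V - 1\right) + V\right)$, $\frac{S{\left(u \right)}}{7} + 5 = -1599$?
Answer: $- \frac{11275428949}{112280} \approx -1.0042 \cdot 10^{5}$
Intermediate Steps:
$S{\left(u \right)} = -11228$ ($S{\left(u \right)} = -35 + 7 \left(-1599\right) = -35 - 11193 = -11228$)
$J{\left(V \right)} = V \left(V + V \left(-1 + V\right)\right)$ ($J{\left(V \right)} = V \left(\left(V + 0\right) \left(V - 1\right) + V\right) = V \left(V \left(-1 + V\right) + V\right) = V \left(V + V \left(-1 + V\right)\right)$)
$r{\left(D,b \right)} = 40$ ($r{\left(D,b \right)} = 1 - -39 = 1 + 39 = 40$)
$- \frac{4013797}{r{\left(J{\left(28 \right)},1783 \right)}} + \frac{870077}{S{\left(796 \right)}} = - \frac{4013797}{40} + \frac{870077}{-11228} = \left(-4013797\right) \frac{1}{40} + 870077 \left(- \frac{1}{11228}\right) = - \frac{4013797}{40} - \frac{870077}{11228} = - \frac{11275428949}{112280}$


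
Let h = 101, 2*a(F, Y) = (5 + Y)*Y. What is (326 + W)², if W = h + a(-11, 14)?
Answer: 313600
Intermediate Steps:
a(F, Y) = Y*(5 + Y)/2 (a(F, Y) = ((5 + Y)*Y)/2 = (Y*(5 + Y))/2 = Y*(5 + Y)/2)
W = 234 (W = 101 + (½)*14*(5 + 14) = 101 + (½)*14*19 = 101 + 133 = 234)
(326 + W)² = (326 + 234)² = 560² = 313600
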